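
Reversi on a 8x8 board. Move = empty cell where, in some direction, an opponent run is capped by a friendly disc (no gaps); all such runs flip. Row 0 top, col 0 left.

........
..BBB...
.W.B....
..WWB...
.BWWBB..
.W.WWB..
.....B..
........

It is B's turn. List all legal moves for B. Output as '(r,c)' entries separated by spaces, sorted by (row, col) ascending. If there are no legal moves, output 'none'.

Answer: (1,0) (2,2) (3,0) (3,1) (5,2) (6,1) (6,2) (6,3) (6,4)

Derivation:
(1,0): flips 4 -> legal
(1,1): no bracket -> illegal
(2,0): no bracket -> illegal
(2,2): flips 1 -> legal
(2,4): no bracket -> illegal
(3,0): flips 1 -> legal
(3,1): flips 2 -> legal
(4,0): no bracket -> illegal
(5,0): no bracket -> illegal
(5,2): flips 3 -> legal
(6,0): no bracket -> illegal
(6,1): flips 1 -> legal
(6,2): flips 1 -> legal
(6,3): flips 4 -> legal
(6,4): flips 1 -> legal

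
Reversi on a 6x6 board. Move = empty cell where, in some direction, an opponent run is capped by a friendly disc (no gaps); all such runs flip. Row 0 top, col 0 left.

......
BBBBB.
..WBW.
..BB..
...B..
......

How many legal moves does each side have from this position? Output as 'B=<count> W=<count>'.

Answer: B=6 W=5

Derivation:
-- B to move --
(1,5): flips 1 -> legal
(2,1): flips 1 -> legal
(2,5): flips 1 -> legal
(3,1): flips 1 -> legal
(3,4): flips 1 -> legal
(3,5): flips 1 -> legal
B mobility = 6
-- W to move --
(0,0): flips 1 -> legal
(0,1): no bracket -> illegal
(0,2): flips 2 -> legal
(0,3): no bracket -> illegal
(0,4): flips 2 -> legal
(0,5): no bracket -> illegal
(1,5): no bracket -> illegal
(2,0): no bracket -> illegal
(2,1): no bracket -> illegal
(2,5): no bracket -> illegal
(3,1): no bracket -> illegal
(3,4): no bracket -> illegal
(4,1): no bracket -> illegal
(4,2): flips 2 -> legal
(4,4): flips 1 -> legal
(5,2): no bracket -> illegal
(5,3): no bracket -> illegal
(5,4): no bracket -> illegal
W mobility = 5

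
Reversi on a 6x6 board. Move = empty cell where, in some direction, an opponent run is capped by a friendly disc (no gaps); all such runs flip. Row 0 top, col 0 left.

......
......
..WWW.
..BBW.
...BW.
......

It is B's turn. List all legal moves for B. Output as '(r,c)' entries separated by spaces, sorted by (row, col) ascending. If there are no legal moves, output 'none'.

(1,1): flips 1 -> legal
(1,2): flips 1 -> legal
(1,3): flips 1 -> legal
(1,4): flips 1 -> legal
(1,5): flips 1 -> legal
(2,1): no bracket -> illegal
(2,5): flips 1 -> legal
(3,1): no bracket -> illegal
(3,5): flips 1 -> legal
(4,5): flips 1 -> legal
(5,3): no bracket -> illegal
(5,4): no bracket -> illegal
(5,5): flips 1 -> legal

Answer: (1,1) (1,2) (1,3) (1,4) (1,5) (2,5) (3,5) (4,5) (5,5)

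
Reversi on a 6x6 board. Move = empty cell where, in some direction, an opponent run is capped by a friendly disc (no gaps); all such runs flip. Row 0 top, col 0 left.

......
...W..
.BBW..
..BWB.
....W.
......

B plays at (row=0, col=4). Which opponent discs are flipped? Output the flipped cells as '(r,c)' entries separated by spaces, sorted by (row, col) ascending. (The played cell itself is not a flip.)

Answer: (1,3)

Derivation:
Dir NW: edge -> no flip
Dir N: edge -> no flip
Dir NE: edge -> no flip
Dir W: first cell '.' (not opp) -> no flip
Dir E: first cell '.' (not opp) -> no flip
Dir SW: opp run (1,3) capped by B -> flip
Dir S: first cell '.' (not opp) -> no flip
Dir SE: first cell '.' (not opp) -> no flip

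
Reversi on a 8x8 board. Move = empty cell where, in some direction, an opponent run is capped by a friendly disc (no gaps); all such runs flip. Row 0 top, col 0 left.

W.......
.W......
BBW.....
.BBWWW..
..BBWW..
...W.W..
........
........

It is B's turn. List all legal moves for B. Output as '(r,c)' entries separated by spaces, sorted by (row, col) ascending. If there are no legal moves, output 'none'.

Answer: (0,1) (0,2) (1,2) (1,3) (2,3) (2,4) (2,5) (3,6) (4,6) (6,3) (6,4)

Derivation:
(0,1): flips 1 -> legal
(0,2): flips 1 -> legal
(1,0): no bracket -> illegal
(1,2): flips 1 -> legal
(1,3): flips 1 -> legal
(2,3): flips 2 -> legal
(2,4): flips 1 -> legal
(2,5): flips 1 -> legal
(2,6): no bracket -> illegal
(3,6): flips 3 -> legal
(4,6): flips 2 -> legal
(5,2): no bracket -> illegal
(5,4): no bracket -> illegal
(5,6): no bracket -> illegal
(6,2): no bracket -> illegal
(6,3): flips 1 -> legal
(6,4): flips 1 -> legal
(6,5): no bracket -> illegal
(6,6): no bracket -> illegal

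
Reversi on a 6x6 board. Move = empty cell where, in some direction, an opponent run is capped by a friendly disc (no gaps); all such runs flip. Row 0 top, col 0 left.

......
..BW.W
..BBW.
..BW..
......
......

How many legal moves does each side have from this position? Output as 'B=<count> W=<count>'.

Answer: B=7 W=3

Derivation:
-- B to move --
(0,2): no bracket -> illegal
(0,3): flips 1 -> legal
(0,4): flips 1 -> legal
(0,5): no bracket -> illegal
(1,4): flips 1 -> legal
(2,5): flips 1 -> legal
(3,4): flips 1 -> legal
(3,5): no bracket -> illegal
(4,2): no bracket -> illegal
(4,3): flips 1 -> legal
(4,4): flips 1 -> legal
B mobility = 7
-- W to move --
(0,1): no bracket -> illegal
(0,2): no bracket -> illegal
(0,3): no bracket -> illegal
(1,1): flips 2 -> legal
(1,4): no bracket -> illegal
(2,1): flips 2 -> legal
(3,1): flips 2 -> legal
(3,4): no bracket -> illegal
(4,1): no bracket -> illegal
(4,2): no bracket -> illegal
(4,3): no bracket -> illegal
W mobility = 3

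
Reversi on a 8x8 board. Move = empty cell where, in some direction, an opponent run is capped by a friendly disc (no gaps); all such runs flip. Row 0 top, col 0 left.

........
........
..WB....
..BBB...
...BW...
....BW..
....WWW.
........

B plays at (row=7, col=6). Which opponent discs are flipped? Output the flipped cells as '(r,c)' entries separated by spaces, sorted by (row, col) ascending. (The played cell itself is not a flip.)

Answer: (6,5)

Derivation:
Dir NW: opp run (6,5) capped by B -> flip
Dir N: opp run (6,6), next='.' -> no flip
Dir NE: first cell '.' (not opp) -> no flip
Dir W: first cell '.' (not opp) -> no flip
Dir E: first cell '.' (not opp) -> no flip
Dir SW: edge -> no flip
Dir S: edge -> no flip
Dir SE: edge -> no flip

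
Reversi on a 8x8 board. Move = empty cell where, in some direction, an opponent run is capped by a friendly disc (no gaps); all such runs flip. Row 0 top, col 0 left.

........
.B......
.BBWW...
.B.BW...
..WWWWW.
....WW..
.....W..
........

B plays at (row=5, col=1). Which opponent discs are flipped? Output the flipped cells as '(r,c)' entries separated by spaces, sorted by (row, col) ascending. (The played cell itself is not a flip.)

Answer: (4,2)

Derivation:
Dir NW: first cell '.' (not opp) -> no flip
Dir N: first cell '.' (not opp) -> no flip
Dir NE: opp run (4,2) capped by B -> flip
Dir W: first cell '.' (not opp) -> no flip
Dir E: first cell '.' (not opp) -> no flip
Dir SW: first cell '.' (not opp) -> no flip
Dir S: first cell '.' (not opp) -> no flip
Dir SE: first cell '.' (not opp) -> no flip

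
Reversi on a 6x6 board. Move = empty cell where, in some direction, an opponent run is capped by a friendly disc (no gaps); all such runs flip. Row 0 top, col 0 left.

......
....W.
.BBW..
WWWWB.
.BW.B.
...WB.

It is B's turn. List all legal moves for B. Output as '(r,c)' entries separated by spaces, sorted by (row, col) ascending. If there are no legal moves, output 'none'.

(0,3): no bracket -> illegal
(0,4): no bracket -> illegal
(0,5): flips 3 -> legal
(1,2): flips 1 -> legal
(1,3): no bracket -> illegal
(1,5): no bracket -> illegal
(2,0): no bracket -> illegal
(2,4): flips 1 -> legal
(2,5): no bracket -> illegal
(4,0): flips 1 -> legal
(4,3): flips 2 -> legal
(5,1): no bracket -> illegal
(5,2): flips 3 -> legal

Answer: (0,5) (1,2) (2,4) (4,0) (4,3) (5,2)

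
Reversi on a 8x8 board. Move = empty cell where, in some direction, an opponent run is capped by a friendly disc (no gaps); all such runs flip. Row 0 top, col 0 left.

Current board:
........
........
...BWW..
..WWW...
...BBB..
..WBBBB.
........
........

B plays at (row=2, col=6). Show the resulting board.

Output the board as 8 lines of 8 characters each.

Place B at (2,6); scan 8 dirs for brackets.
Dir NW: first cell '.' (not opp) -> no flip
Dir N: first cell '.' (not opp) -> no flip
Dir NE: first cell '.' (not opp) -> no flip
Dir W: opp run (2,5) (2,4) capped by B -> flip
Dir E: first cell '.' (not opp) -> no flip
Dir SW: first cell '.' (not opp) -> no flip
Dir S: first cell '.' (not opp) -> no flip
Dir SE: first cell '.' (not opp) -> no flip
All flips: (2,4) (2,5)

Answer: ........
........
...BBBB.
..WWW...
...BBB..
..WBBBB.
........
........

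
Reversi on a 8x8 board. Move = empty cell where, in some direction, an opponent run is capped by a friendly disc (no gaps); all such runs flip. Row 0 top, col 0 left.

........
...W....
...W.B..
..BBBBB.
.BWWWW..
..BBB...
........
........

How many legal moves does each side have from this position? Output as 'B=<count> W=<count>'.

Answer: B=8 W=14

Derivation:
-- B to move --
(0,2): no bracket -> illegal
(0,3): flips 2 -> legal
(0,4): no bracket -> illegal
(1,2): flips 1 -> legal
(1,4): flips 1 -> legal
(2,2): no bracket -> illegal
(2,4): no bracket -> illegal
(3,1): flips 1 -> legal
(4,6): flips 4 -> legal
(5,1): flips 1 -> legal
(5,5): flips 2 -> legal
(5,6): flips 1 -> legal
B mobility = 8
-- W to move --
(1,4): no bracket -> illegal
(1,5): flips 2 -> legal
(1,6): flips 2 -> legal
(2,1): flips 1 -> legal
(2,2): flips 2 -> legal
(2,4): flips 2 -> legal
(2,6): flips 1 -> legal
(2,7): flips 1 -> legal
(3,0): no bracket -> illegal
(3,1): no bracket -> illegal
(3,7): no bracket -> illegal
(4,0): flips 1 -> legal
(4,6): no bracket -> illegal
(4,7): no bracket -> illegal
(5,0): flips 2 -> legal
(5,1): no bracket -> illegal
(5,5): no bracket -> illegal
(6,1): flips 1 -> legal
(6,2): flips 2 -> legal
(6,3): flips 2 -> legal
(6,4): flips 2 -> legal
(6,5): flips 1 -> legal
W mobility = 14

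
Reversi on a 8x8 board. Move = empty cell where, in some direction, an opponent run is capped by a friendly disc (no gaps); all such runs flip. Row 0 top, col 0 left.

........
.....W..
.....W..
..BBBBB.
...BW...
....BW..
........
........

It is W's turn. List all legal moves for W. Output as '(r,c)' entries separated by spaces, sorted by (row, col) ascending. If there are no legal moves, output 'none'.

(2,1): no bracket -> illegal
(2,2): flips 1 -> legal
(2,3): no bracket -> illegal
(2,4): flips 1 -> legal
(2,6): flips 1 -> legal
(2,7): no bracket -> illegal
(3,1): no bracket -> illegal
(3,7): no bracket -> illegal
(4,1): no bracket -> illegal
(4,2): flips 1 -> legal
(4,5): flips 1 -> legal
(4,6): no bracket -> illegal
(4,7): flips 1 -> legal
(5,2): flips 2 -> legal
(5,3): flips 1 -> legal
(6,3): no bracket -> illegal
(6,4): flips 1 -> legal
(6,5): no bracket -> illegal

Answer: (2,2) (2,4) (2,6) (4,2) (4,5) (4,7) (5,2) (5,3) (6,4)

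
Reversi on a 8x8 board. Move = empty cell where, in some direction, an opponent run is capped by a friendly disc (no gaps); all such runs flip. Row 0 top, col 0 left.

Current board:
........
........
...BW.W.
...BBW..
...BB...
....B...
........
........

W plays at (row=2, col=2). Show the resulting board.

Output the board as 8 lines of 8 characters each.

Place W at (2,2); scan 8 dirs for brackets.
Dir NW: first cell '.' (not opp) -> no flip
Dir N: first cell '.' (not opp) -> no flip
Dir NE: first cell '.' (not opp) -> no flip
Dir W: first cell '.' (not opp) -> no flip
Dir E: opp run (2,3) capped by W -> flip
Dir SW: first cell '.' (not opp) -> no flip
Dir S: first cell '.' (not opp) -> no flip
Dir SE: opp run (3,3) (4,4), next='.' -> no flip
All flips: (2,3)

Answer: ........
........
..WWW.W.
...BBW..
...BB...
....B...
........
........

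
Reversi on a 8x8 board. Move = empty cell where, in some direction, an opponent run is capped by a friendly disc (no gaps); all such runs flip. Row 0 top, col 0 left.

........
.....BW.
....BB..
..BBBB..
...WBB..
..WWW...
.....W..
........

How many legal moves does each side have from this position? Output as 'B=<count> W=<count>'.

Answer: B=8 W=6

Derivation:
-- B to move --
(0,5): no bracket -> illegal
(0,6): no bracket -> illegal
(0,7): flips 1 -> legal
(1,7): flips 1 -> legal
(2,6): no bracket -> illegal
(2,7): no bracket -> illegal
(4,1): no bracket -> illegal
(4,2): flips 1 -> legal
(5,1): no bracket -> illegal
(5,5): no bracket -> illegal
(5,6): no bracket -> illegal
(6,1): flips 2 -> legal
(6,2): flips 1 -> legal
(6,3): flips 3 -> legal
(6,4): flips 1 -> legal
(6,6): no bracket -> illegal
(7,4): no bracket -> illegal
(7,5): no bracket -> illegal
(7,6): flips 3 -> legal
B mobility = 8
-- W to move --
(0,4): no bracket -> illegal
(0,5): no bracket -> illegal
(0,6): no bracket -> illegal
(1,3): no bracket -> illegal
(1,4): flips 4 -> legal
(2,1): flips 1 -> legal
(2,2): no bracket -> illegal
(2,3): flips 1 -> legal
(2,6): flips 2 -> legal
(3,1): no bracket -> illegal
(3,6): flips 1 -> legal
(4,1): no bracket -> illegal
(4,2): no bracket -> illegal
(4,6): flips 2 -> legal
(5,5): no bracket -> illegal
(5,6): no bracket -> illegal
W mobility = 6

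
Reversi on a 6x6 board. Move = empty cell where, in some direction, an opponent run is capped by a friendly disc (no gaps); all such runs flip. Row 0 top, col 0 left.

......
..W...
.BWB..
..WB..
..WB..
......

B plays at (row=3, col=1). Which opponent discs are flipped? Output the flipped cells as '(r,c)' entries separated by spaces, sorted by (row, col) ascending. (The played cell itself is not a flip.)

Answer: (3,2)

Derivation:
Dir NW: first cell '.' (not opp) -> no flip
Dir N: first cell 'B' (not opp) -> no flip
Dir NE: opp run (2,2), next='.' -> no flip
Dir W: first cell '.' (not opp) -> no flip
Dir E: opp run (3,2) capped by B -> flip
Dir SW: first cell '.' (not opp) -> no flip
Dir S: first cell '.' (not opp) -> no flip
Dir SE: opp run (4,2), next='.' -> no flip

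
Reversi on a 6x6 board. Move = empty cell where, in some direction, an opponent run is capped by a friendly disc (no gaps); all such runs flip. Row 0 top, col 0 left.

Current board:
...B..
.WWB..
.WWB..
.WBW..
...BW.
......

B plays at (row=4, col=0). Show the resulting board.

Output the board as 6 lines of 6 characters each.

Answer: ...B..
.WWB..
.WBB..
.BBW..
B..BW.
......

Derivation:
Place B at (4,0); scan 8 dirs for brackets.
Dir NW: edge -> no flip
Dir N: first cell '.' (not opp) -> no flip
Dir NE: opp run (3,1) (2,2) capped by B -> flip
Dir W: edge -> no flip
Dir E: first cell '.' (not opp) -> no flip
Dir SW: edge -> no flip
Dir S: first cell '.' (not opp) -> no flip
Dir SE: first cell '.' (not opp) -> no flip
All flips: (2,2) (3,1)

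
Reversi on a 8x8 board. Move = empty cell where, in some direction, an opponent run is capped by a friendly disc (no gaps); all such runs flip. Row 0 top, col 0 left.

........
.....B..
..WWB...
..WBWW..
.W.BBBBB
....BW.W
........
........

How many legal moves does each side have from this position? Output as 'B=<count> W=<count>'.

Answer: B=13 W=9

Derivation:
-- B to move --
(1,1): flips 1 -> legal
(1,2): flips 2 -> legal
(1,3): flips 1 -> legal
(1,4): no bracket -> illegal
(2,1): flips 3 -> legal
(2,5): flips 2 -> legal
(2,6): flips 1 -> legal
(3,0): no bracket -> illegal
(3,1): flips 1 -> legal
(3,6): flips 2 -> legal
(4,0): no bracket -> illegal
(4,2): no bracket -> illegal
(5,0): no bracket -> illegal
(5,1): no bracket -> illegal
(5,2): no bracket -> illegal
(5,6): flips 1 -> legal
(6,4): flips 1 -> legal
(6,5): flips 1 -> legal
(6,6): flips 1 -> legal
(6,7): flips 1 -> legal
B mobility = 13
-- W to move --
(0,4): no bracket -> illegal
(0,5): no bracket -> illegal
(0,6): no bracket -> illegal
(1,3): flips 1 -> legal
(1,4): flips 1 -> legal
(1,6): no bracket -> illegal
(2,5): flips 1 -> legal
(2,6): no bracket -> illegal
(3,6): no bracket -> illegal
(3,7): flips 2 -> legal
(4,2): no bracket -> illegal
(5,2): flips 1 -> legal
(5,3): flips 4 -> legal
(5,6): flips 1 -> legal
(6,3): no bracket -> illegal
(6,4): flips 2 -> legal
(6,5): flips 2 -> legal
W mobility = 9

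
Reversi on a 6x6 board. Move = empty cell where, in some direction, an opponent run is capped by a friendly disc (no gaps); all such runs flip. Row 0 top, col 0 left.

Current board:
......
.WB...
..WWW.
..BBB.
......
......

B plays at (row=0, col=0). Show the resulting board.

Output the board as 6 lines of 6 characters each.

Answer: B.....
.BB...
..BWW.
..BBB.
......
......

Derivation:
Place B at (0,0); scan 8 dirs for brackets.
Dir NW: edge -> no flip
Dir N: edge -> no flip
Dir NE: edge -> no flip
Dir W: edge -> no flip
Dir E: first cell '.' (not opp) -> no flip
Dir SW: edge -> no flip
Dir S: first cell '.' (not opp) -> no flip
Dir SE: opp run (1,1) (2,2) capped by B -> flip
All flips: (1,1) (2,2)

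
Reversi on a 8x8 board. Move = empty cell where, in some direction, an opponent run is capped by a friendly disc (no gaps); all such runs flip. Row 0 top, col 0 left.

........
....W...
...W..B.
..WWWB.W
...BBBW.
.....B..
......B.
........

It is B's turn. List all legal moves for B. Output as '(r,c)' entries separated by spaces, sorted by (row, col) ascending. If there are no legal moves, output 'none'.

(0,3): no bracket -> illegal
(0,4): no bracket -> illegal
(0,5): no bracket -> illegal
(1,2): flips 2 -> legal
(1,3): flips 2 -> legal
(1,5): no bracket -> illegal
(2,1): flips 1 -> legal
(2,2): flips 1 -> legal
(2,4): flips 1 -> legal
(2,5): flips 1 -> legal
(2,7): no bracket -> illegal
(3,1): flips 3 -> legal
(3,6): no bracket -> illegal
(4,1): no bracket -> illegal
(4,2): no bracket -> illegal
(4,7): flips 1 -> legal
(5,6): no bracket -> illegal
(5,7): flips 1 -> legal

Answer: (1,2) (1,3) (2,1) (2,2) (2,4) (2,5) (3,1) (4,7) (5,7)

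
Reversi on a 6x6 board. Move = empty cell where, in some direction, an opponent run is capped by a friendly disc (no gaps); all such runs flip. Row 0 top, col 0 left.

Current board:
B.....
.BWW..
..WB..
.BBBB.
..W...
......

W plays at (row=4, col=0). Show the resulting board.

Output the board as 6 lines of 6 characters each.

Place W at (4,0); scan 8 dirs for brackets.
Dir NW: edge -> no flip
Dir N: first cell '.' (not opp) -> no flip
Dir NE: opp run (3,1) capped by W -> flip
Dir W: edge -> no flip
Dir E: first cell '.' (not opp) -> no flip
Dir SW: edge -> no flip
Dir S: first cell '.' (not opp) -> no flip
Dir SE: first cell '.' (not opp) -> no flip
All flips: (3,1)

Answer: B.....
.BWW..
..WB..
.WBBB.
W.W...
......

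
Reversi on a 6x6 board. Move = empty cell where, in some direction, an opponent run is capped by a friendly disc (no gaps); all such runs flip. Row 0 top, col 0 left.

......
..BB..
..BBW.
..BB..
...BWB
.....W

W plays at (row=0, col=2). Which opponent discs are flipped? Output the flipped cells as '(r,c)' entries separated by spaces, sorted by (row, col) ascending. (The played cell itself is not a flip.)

Dir NW: edge -> no flip
Dir N: edge -> no flip
Dir NE: edge -> no flip
Dir W: first cell '.' (not opp) -> no flip
Dir E: first cell '.' (not opp) -> no flip
Dir SW: first cell '.' (not opp) -> no flip
Dir S: opp run (1,2) (2,2) (3,2), next='.' -> no flip
Dir SE: opp run (1,3) capped by W -> flip

Answer: (1,3)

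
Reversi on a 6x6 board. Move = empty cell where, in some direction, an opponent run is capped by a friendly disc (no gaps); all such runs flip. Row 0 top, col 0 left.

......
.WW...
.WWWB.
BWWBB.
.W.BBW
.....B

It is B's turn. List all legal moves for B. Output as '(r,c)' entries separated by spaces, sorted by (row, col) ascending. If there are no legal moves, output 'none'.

Answer: (0,0) (0,1) (0,3) (1,0) (1,3) (2,0) (3,5) (5,2)

Derivation:
(0,0): flips 2 -> legal
(0,1): flips 2 -> legal
(0,2): no bracket -> illegal
(0,3): flips 2 -> legal
(1,0): flips 2 -> legal
(1,3): flips 1 -> legal
(1,4): no bracket -> illegal
(2,0): flips 3 -> legal
(3,5): flips 1 -> legal
(4,0): no bracket -> illegal
(4,2): no bracket -> illegal
(5,0): no bracket -> illegal
(5,1): no bracket -> illegal
(5,2): flips 1 -> legal
(5,4): no bracket -> illegal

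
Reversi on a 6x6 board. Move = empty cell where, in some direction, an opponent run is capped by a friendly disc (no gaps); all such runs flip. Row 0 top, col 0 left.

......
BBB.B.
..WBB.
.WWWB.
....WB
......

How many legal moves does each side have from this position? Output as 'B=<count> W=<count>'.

Answer: B=7 W=8

Derivation:
-- B to move --
(1,3): no bracket -> illegal
(2,0): no bracket -> illegal
(2,1): flips 1 -> legal
(3,0): flips 3 -> legal
(3,5): no bracket -> illegal
(4,0): no bracket -> illegal
(4,1): flips 1 -> legal
(4,2): flips 3 -> legal
(4,3): flips 2 -> legal
(5,3): no bracket -> illegal
(5,4): flips 1 -> legal
(5,5): flips 3 -> legal
B mobility = 7
-- W to move --
(0,0): flips 1 -> legal
(0,1): no bracket -> illegal
(0,2): flips 1 -> legal
(0,3): no bracket -> illegal
(0,4): flips 3 -> legal
(0,5): flips 2 -> legal
(1,3): flips 1 -> legal
(1,5): flips 1 -> legal
(2,0): no bracket -> illegal
(2,1): no bracket -> illegal
(2,5): flips 2 -> legal
(3,5): flips 1 -> legal
(4,3): no bracket -> illegal
(5,4): no bracket -> illegal
(5,5): no bracket -> illegal
W mobility = 8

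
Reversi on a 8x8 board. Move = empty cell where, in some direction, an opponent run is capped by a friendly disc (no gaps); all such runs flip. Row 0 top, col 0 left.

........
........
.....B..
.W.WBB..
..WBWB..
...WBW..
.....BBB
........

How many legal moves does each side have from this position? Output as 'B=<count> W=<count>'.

Answer: B=8 W=8

Derivation:
-- B to move --
(2,0): no bracket -> illegal
(2,1): no bracket -> illegal
(2,2): flips 3 -> legal
(2,3): flips 1 -> legal
(2,4): no bracket -> illegal
(3,0): no bracket -> illegal
(3,2): flips 1 -> legal
(4,0): no bracket -> illegal
(4,1): flips 1 -> legal
(4,6): no bracket -> illegal
(5,1): no bracket -> illegal
(5,2): flips 1 -> legal
(5,6): flips 1 -> legal
(6,2): flips 2 -> legal
(6,3): flips 1 -> legal
(6,4): no bracket -> illegal
B mobility = 8
-- W to move --
(1,4): no bracket -> illegal
(1,5): flips 3 -> legal
(1,6): no bracket -> illegal
(2,3): no bracket -> illegal
(2,4): flips 1 -> legal
(2,6): flips 1 -> legal
(3,2): no bracket -> illegal
(3,6): flips 2 -> legal
(4,6): flips 1 -> legal
(5,2): no bracket -> illegal
(5,6): no bracket -> illegal
(5,7): no bracket -> illegal
(6,3): no bracket -> illegal
(6,4): flips 1 -> legal
(7,4): no bracket -> illegal
(7,5): flips 1 -> legal
(7,6): no bracket -> illegal
(7,7): flips 1 -> legal
W mobility = 8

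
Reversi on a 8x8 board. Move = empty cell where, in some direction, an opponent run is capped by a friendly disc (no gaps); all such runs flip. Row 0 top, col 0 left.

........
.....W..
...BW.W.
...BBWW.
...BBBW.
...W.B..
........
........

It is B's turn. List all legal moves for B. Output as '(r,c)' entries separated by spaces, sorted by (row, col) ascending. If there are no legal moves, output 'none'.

Answer: (0,6) (1,4) (1,7) (2,5) (2,7) (3,7) (4,7) (6,2) (6,3)

Derivation:
(0,4): no bracket -> illegal
(0,5): no bracket -> illegal
(0,6): flips 2 -> legal
(1,3): no bracket -> illegal
(1,4): flips 1 -> legal
(1,6): no bracket -> illegal
(1,7): flips 2 -> legal
(2,5): flips 2 -> legal
(2,7): flips 1 -> legal
(3,7): flips 3 -> legal
(4,2): no bracket -> illegal
(4,7): flips 1 -> legal
(5,2): no bracket -> illegal
(5,4): no bracket -> illegal
(5,6): no bracket -> illegal
(5,7): no bracket -> illegal
(6,2): flips 1 -> legal
(6,3): flips 1 -> legal
(6,4): no bracket -> illegal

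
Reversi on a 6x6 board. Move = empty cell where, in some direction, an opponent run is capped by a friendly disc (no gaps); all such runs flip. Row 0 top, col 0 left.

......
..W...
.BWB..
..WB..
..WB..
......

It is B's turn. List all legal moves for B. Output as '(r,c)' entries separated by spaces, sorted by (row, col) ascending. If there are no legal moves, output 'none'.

Answer: (0,1) (0,3) (1,1) (3,1) (4,1) (5,1)

Derivation:
(0,1): flips 1 -> legal
(0,2): no bracket -> illegal
(0,3): flips 1 -> legal
(1,1): flips 1 -> legal
(1,3): no bracket -> illegal
(3,1): flips 1 -> legal
(4,1): flips 2 -> legal
(5,1): flips 1 -> legal
(5,2): no bracket -> illegal
(5,3): no bracket -> illegal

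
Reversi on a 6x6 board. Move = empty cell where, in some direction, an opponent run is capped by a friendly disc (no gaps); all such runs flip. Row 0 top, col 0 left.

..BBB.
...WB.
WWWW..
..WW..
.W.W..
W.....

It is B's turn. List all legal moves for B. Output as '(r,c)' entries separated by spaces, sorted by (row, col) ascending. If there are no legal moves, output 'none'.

Answer: (1,2) (2,4) (3,1) (5,3)

Derivation:
(1,0): no bracket -> illegal
(1,1): no bracket -> illegal
(1,2): flips 1 -> legal
(2,4): flips 1 -> legal
(3,0): no bracket -> illegal
(3,1): flips 2 -> legal
(3,4): no bracket -> illegal
(4,0): no bracket -> illegal
(4,2): no bracket -> illegal
(4,4): no bracket -> illegal
(5,1): no bracket -> illegal
(5,2): no bracket -> illegal
(5,3): flips 4 -> legal
(5,4): no bracket -> illegal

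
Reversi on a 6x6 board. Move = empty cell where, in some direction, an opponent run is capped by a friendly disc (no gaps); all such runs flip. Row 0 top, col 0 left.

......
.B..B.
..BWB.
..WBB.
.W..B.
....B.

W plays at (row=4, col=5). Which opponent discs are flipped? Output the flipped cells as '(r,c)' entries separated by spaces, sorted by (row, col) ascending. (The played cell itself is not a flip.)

Answer: (3,4)

Derivation:
Dir NW: opp run (3,4) capped by W -> flip
Dir N: first cell '.' (not opp) -> no flip
Dir NE: edge -> no flip
Dir W: opp run (4,4), next='.' -> no flip
Dir E: edge -> no flip
Dir SW: opp run (5,4), next=edge -> no flip
Dir S: first cell '.' (not opp) -> no flip
Dir SE: edge -> no flip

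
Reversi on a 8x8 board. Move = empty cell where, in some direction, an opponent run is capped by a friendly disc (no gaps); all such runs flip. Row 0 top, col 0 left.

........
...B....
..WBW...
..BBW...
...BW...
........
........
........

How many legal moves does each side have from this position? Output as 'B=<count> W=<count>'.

Answer: B=9 W=6

Derivation:
-- B to move --
(1,1): flips 1 -> legal
(1,2): flips 1 -> legal
(1,4): no bracket -> illegal
(1,5): flips 1 -> legal
(2,1): flips 1 -> legal
(2,5): flips 2 -> legal
(3,1): flips 1 -> legal
(3,5): flips 2 -> legal
(4,5): flips 2 -> legal
(5,3): no bracket -> illegal
(5,4): no bracket -> illegal
(5,5): flips 1 -> legal
B mobility = 9
-- W to move --
(0,2): flips 1 -> legal
(0,3): no bracket -> illegal
(0,4): flips 1 -> legal
(1,2): flips 1 -> legal
(1,4): no bracket -> illegal
(2,1): no bracket -> illegal
(3,1): flips 2 -> legal
(4,1): no bracket -> illegal
(4,2): flips 3 -> legal
(5,2): flips 1 -> legal
(5,3): no bracket -> illegal
(5,4): no bracket -> illegal
W mobility = 6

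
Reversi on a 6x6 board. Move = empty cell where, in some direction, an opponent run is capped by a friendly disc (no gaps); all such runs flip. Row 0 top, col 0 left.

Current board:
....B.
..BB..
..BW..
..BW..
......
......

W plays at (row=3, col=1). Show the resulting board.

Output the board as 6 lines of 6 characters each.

Answer: ....B.
..BB..
..BW..
.WWW..
......
......

Derivation:
Place W at (3,1); scan 8 dirs for brackets.
Dir NW: first cell '.' (not opp) -> no flip
Dir N: first cell '.' (not opp) -> no flip
Dir NE: opp run (2,2) (1,3) (0,4), next=edge -> no flip
Dir W: first cell '.' (not opp) -> no flip
Dir E: opp run (3,2) capped by W -> flip
Dir SW: first cell '.' (not opp) -> no flip
Dir S: first cell '.' (not opp) -> no flip
Dir SE: first cell '.' (not opp) -> no flip
All flips: (3,2)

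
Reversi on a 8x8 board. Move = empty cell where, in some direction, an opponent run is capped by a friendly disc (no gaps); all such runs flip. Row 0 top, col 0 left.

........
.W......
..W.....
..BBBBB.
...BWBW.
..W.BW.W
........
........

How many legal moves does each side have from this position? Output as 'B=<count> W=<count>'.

-- B to move --
(0,0): flips 2 -> legal
(0,1): no bracket -> illegal
(0,2): no bracket -> illegal
(1,0): no bracket -> illegal
(1,2): flips 1 -> legal
(1,3): no bracket -> illegal
(2,0): no bracket -> illegal
(2,1): no bracket -> illegal
(2,3): no bracket -> illegal
(3,1): no bracket -> illegal
(3,7): no bracket -> illegal
(4,1): no bracket -> illegal
(4,2): no bracket -> illegal
(4,7): flips 1 -> legal
(5,1): no bracket -> illegal
(5,3): flips 1 -> legal
(5,6): flips 2 -> legal
(6,1): flips 1 -> legal
(6,2): no bracket -> illegal
(6,3): no bracket -> illegal
(6,4): no bracket -> illegal
(6,5): flips 1 -> legal
(6,6): flips 2 -> legal
(6,7): no bracket -> illegal
B mobility = 8
-- W to move --
(2,1): no bracket -> illegal
(2,3): no bracket -> illegal
(2,4): flips 2 -> legal
(2,5): flips 4 -> legal
(2,6): flips 2 -> legal
(2,7): no bracket -> illegal
(3,1): no bracket -> illegal
(3,7): no bracket -> illegal
(4,1): no bracket -> illegal
(4,2): flips 2 -> legal
(4,7): no bracket -> illegal
(5,3): flips 1 -> legal
(5,6): no bracket -> illegal
(6,3): no bracket -> illegal
(6,4): flips 1 -> legal
(6,5): no bracket -> illegal
W mobility = 6

Answer: B=8 W=6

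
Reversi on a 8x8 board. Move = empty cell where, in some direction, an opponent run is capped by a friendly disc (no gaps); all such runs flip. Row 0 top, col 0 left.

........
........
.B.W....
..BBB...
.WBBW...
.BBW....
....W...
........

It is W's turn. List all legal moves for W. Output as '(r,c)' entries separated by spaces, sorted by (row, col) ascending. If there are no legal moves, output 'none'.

Answer: (2,2) (2,4) (3,1) (4,5) (5,0) (6,1) (6,3)

Derivation:
(1,0): no bracket -> illegal
(1,1): no bracket -> illegal
(1,2): no bracket -> illegal
(2,0): no bracket -> illegal
(2,2): flips 1 -> legal
(2,4): flips 1 -> legal
(2,5): no bracket -> illegal
(3,0): no bracket -> illegal
(3,1): flips 1 -> legal
(3,5): no bracket -> illegal
(4,0): no bracket -> illegal
(4,5): flips 1 -> legal
(5,0): flips 2 -> legal
(5,4): no bracket -> illegal
(6,0): no bracket -> illegal
(6,1): flips 1 -> legal
(6,2): no bracket -> illegal
(6,3): flips 1 -> legal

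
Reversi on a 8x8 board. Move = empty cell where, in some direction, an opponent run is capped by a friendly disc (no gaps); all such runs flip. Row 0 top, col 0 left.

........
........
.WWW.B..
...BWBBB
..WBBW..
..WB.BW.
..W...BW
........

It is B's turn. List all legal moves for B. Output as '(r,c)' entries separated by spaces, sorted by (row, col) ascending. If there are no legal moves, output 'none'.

(1,0): no bracket -> illegal
(1,1): flips 1 -> legal
(1,2): no bracket -> illegal
(1,3): flips 1 -> legal
(1,4): no bracket -> illegal
(2,0): no bracket -> illegal
(2,4): flips 1 -> legal
(3,0): no bracket -> illegal
(3,1): flips 1 -> legal
(3,2): no bracket -> illegal
(4,1): flips 1 -> legal
(4,6): flips 2 -> legal
(4,7): no bracket -> illegal
(5,1): flips 2 -> legal
(5,4): flips 1 -> legal
(5,7): flips 1 -> legal
(6,1): flips 1 -> legal
(6,3): no bracket -> illegal
(6,5): no bracket -> illegal
(7,1): flips 1 -> legal
(7,2): no bracket -> illegal
(7,3): no bracket -> illegal
(7,6): no bracket -> illegal
(7,7): no bracket -> illegal

Answer: (1,1) (1,3) (2,4) (3,1) (4,1) (4,6) (5,1) (5,4) (5,7) (6,1) (7,1)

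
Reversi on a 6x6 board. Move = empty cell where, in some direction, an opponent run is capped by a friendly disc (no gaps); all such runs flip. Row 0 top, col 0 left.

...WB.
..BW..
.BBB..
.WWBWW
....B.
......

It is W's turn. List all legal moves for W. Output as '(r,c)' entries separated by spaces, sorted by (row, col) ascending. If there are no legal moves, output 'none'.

Answer: (0,1) (0,2) (0,5) (1,0) (1,1) (1,4) (3,0) (4,3) (5,3) (5,4)

Derivation:
(0,1): flips 2 -> legal
(0,2): flips 2 -> legal
(0,5): flips 1 -> legal
(1,0): flips 1 -> legal
(1,1): flips 2 -> legal
(1,4): flips 1 -> legal
(1,5): no bracket -> illegal
(2,0): no bracket -> illegal
(2,4): no bracket -> illegal
(3,0): flips 2 -> legal
(4,2): no bracket -> illegal
(4,3): flips 2 -> legal
(4,5): no bracket -> illegal
(5,3): flips 1 -> legal
(5,4): flips 1 -> legal
(5,5): no bracket -> illegal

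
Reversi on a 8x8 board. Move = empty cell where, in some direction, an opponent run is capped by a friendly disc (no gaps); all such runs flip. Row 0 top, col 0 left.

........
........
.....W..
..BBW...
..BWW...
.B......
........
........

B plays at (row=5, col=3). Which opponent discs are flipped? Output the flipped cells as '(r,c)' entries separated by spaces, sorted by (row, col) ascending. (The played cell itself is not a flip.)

Answer: (4,3)

Derivation:
Dir NW: first cell 'B' (not opp) -> no flip
Dir N: opp run (4,3) capped by B -> flip
Dir NE: opp run (4,4), next='.' -> no flip
Dir W: first cell '.' (not opp) -> no flip
Dir E: first cell '.' (not opp) -> no flip
Dir SW: first cell '.' (not opp) -> no flip
Dir S: first cell '.' (not opp) -> no flip
Dir SE: first cell '.' (not opp) -> no flip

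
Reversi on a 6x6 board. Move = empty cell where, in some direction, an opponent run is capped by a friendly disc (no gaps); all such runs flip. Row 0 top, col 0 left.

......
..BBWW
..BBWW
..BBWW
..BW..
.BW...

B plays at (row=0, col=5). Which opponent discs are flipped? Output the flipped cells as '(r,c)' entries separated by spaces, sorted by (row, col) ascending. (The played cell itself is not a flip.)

Dir NW: edge -> no flip
Dir N: edge -> no flip
Dir NE: edge -> no flip
Dir W: first cell '.' (not opp) -> no flip
Dir E: edge -> no flip
Dir SW: opp run (1,4) capped by B -> flip
Dir S: opp run (1,5) (2,5) (3,5), next='.' -> no flip
Dir SE: edge -> no flip

Answer: (1,4)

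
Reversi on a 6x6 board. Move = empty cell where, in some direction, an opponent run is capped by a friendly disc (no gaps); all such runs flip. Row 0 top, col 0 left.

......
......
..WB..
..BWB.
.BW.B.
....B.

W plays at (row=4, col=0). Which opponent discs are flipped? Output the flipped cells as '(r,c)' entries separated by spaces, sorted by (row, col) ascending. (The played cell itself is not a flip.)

Dir NW: edge -> no flip
Dir N: first cell '.' (not opp) -> no flip
Dir NE: first cell '.' (not opp) -> no flip
Dir W: edge -> no flip
Dir E: opp run (4,1) capped by W -> flip
Dir SW: edge -> no flip
Dir S: first cell '.' (not opp) -> no flip
Dir SE: first cell '.' (not opp) -> no flip

Answer: (4,1)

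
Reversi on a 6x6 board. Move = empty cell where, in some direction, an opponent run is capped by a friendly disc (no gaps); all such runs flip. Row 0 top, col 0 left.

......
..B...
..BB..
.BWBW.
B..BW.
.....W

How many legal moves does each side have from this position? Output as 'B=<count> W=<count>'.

Answer: B=6 W=8

Derivation:
-- B to move --
(2,1): flips 1 -> legal
(2,4): no bracket -> illegal
(2,5): flips 1 -> legal
(3,5): flips 1 -> legal
(4,1): flips 1 -> legal
(4,2): flips 1 -> legal
(4,5): flips 2 -> legal
(5,3): no bracket -> illegal
(5,4): no bracket -> illegal
B mobility = 6
-- W to move --
(0,1): flips 2 -> legal
(0,2): flips 2 -> legal
(0,3): no bracket -> illegal
(1,1): flips 2 -> legal
(1,3): no bracket -> illegal
(1,4): flips 1 -> legal
(2,0): no bracket -> illegal
(2,1): no bracket -> illegal
(2,4): no bracket -> illegal
(3,0): flips 1 -> legal
(4,1): no bracket -> illegal
(4,2): flips 1 -> legal
(5,0): no bracket -> illegal
(5,1): no bracket -> illegal
(5,2): flips 1 -> legal
(5,3): no bracket -> illegal
(5,4): flips 1 -> legal
W mobility = 8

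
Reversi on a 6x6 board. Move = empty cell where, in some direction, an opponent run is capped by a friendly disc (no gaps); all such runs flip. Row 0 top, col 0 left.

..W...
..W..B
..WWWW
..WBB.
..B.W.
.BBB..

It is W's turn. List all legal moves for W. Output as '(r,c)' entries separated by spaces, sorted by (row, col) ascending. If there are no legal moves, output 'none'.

(0,4): no bracket -> illegal
(0,5): flips 1 -> legal
(1,4): no bracket -> illegal
(3,1): no bracket -> illegal
(3,5): flips 2 -> legal
(4,0): no bracket -> illegal
(4,1): no bracket -> illegal
(4,3): flips 2 -> legal
(4,5): flips 1 -> legal
(5,0): no bracket -> illegal
(5,4): no bracket -> illegal

Answer: (0,5) (3,5) (4,3) (4,5)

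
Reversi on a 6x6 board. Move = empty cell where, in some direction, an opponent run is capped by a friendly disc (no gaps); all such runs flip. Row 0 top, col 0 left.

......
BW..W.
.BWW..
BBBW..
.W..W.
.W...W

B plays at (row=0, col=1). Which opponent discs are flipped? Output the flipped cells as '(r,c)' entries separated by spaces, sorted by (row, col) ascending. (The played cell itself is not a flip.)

Answer: (1,1)

Derivation:
Dir NW: edge -> no flip
Dir N: edge -> no flip
Dir NE: edge -> no flip
Dir W: first cell '.' (not opp) -> no flip
Dir E: first cell '.' (not opp) -> no flip
Dir SW: first cell 'B' (not opp) -> no flip
Dir S: opp run (1,1) capped by B -> flip
Dir SE: first cell '.' (not opp) -> no flip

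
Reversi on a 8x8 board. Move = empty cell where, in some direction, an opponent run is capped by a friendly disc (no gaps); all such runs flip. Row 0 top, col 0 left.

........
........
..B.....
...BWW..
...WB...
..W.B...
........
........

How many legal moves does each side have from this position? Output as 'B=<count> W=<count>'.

-- B to move --
(2,3): no bracket -> illegal
(2,4): flips 1 -> legal
(2,5): no bracket -> illegal
(2,6): flips 1 -> legal
(3,2): flips 1 -> legal
(3,6): flips 2 -> legal
(4,1): no bracket -> illegal
(4,2): flips 1 -> legal
(4,5): no bracket -> illegal
(4,6): no bracket -> illegal
(5,1): no bracket -> illegal
(5,3): flips 1 -> legal
(6,1): no bracket -> illegal
(6,2): no bracket -> illegal
(6,3): no bracket -> illegal
B mobility = 6
-- W to move --
(1,1): no bracket -> illegal
(1,2): no bracket -> illegal
(1,3): no bracket -> illegal
(2,1): no bracket -> illegal
(2,3): flips 1 -> legal
(2,4): no bracket -> illegal
(3,1): no bracket -> illegal
(3,2): flips 1 -> legal
(4,2): no bracket -> illegal
(4,5): flips 1 -> legal
(5,3): flips 1 -> legal
(5,5): no bracket -> illegal
(6,3): no bracket -> illegal
(6,4): flips 2 -> legal
(6,5): flips 1 -> legal
W mobility = 6

Answer: B=6 W=6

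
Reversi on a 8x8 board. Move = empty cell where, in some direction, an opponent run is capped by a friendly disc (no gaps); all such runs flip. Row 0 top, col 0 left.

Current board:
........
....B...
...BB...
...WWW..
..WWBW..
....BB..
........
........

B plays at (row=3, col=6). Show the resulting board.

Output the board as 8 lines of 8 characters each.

Place B at (3,6); scan 8 dirs for brackets.
Dir NW: first cell '.' (not opp) -> no flip
Dir N: first cell '.' (not opp) -> no flip
Dir NE: first cell '.' (not opp) -> no flip
Dir W: opp run (3,5) (3,4) (3,3), next='.' -> no flip
Dir E: first cell '.' (not opp) -> no flip
Dir SW: opp run (4,5) capped by B -> flip
Dir S: first cell '.' (not opp) -> no flip
Dir SE: first cell '.' (not opp) -> no flip
All flips: (4,5)

Answer: ........
....B...
...BB...
...WWWB.
..WWBB..
....BB..
........
........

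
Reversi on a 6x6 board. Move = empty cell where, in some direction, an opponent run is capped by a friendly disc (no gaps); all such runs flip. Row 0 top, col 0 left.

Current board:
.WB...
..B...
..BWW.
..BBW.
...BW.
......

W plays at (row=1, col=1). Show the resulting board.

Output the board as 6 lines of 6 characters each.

Answer: .WB...
.WB...
..WWW.
..BWW.
...BW.
......

Derivation:
Place W at (1,1); scan 8 dirs for brackets.
Dir NW: first cell '.' (not opp) -> no flip
Dir N: first cell 'W' (not opp) -> no flip
Dir NE: opp run (0,2), next=edge -> no flip
Dir W: first cell '.' (not opp) -> no flip
Dir E: opp run (1,2), next='.' -> no flip
Dir SW: first cell '.' (not opp) -> no flip
Dir S: first cell '.' (not opp) -> no flip
Dir SE: opp run (2,2) (3,3) capped by W -> flip
All flips: (2,2) (3,3)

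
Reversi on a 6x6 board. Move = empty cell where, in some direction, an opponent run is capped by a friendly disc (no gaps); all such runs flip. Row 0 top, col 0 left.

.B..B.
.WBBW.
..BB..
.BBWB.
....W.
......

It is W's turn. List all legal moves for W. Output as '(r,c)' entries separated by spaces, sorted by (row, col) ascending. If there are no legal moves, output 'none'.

Answer: (0,3) (2,4) (3,0) (3,5) (4,1)

Derivation:
(0,0): no bracket -> illegal
(0,2): no bracket -> illegal
(0,3): flips 2 -> legal
(0,5): no bracket -> illegal
(1,0): no bracket -> illegal
(1,5): no bracket -> illegal
(2,0): no bracket -> illegal
(2,1): no bracket -> illegal
(2,4): flips 1 -> legal
(2,5): no bracket -> illegal
(3,0): flips 2 -> legal
(3,5): flips 1 -> legal
(4,0): no bracket -> illegal
(4,1): flips 2 -> legal
(4,2): no bracket -> illegal
(4,3): no bracket -> illegal
(4,5): no bracket -> illegal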